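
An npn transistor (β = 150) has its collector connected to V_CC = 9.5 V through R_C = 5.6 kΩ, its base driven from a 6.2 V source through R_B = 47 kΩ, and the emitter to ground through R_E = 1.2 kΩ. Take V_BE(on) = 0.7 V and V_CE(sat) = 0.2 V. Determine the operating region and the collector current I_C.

Assume active: I_B = (6.2 − 0.7)/(47 + 151×1.2) = 0.0241 mA, I_C = β·I_B = 3.62 mA.
Then V_CE = 9.5 − 3.62×5.6 − 3.64×1.2 = -15.1 V < 0.2 V — the active assumption fails.
Re-solve with V_CE = 0.2 V. KCL at the emitter: V_E/R_E = (V_BB−0.7−V_E)/R_B + (V_CC−0.2−V_E)/R_C, giving V_E = 1.72 V.
I_C = (V_CC − 0.2 − V_E)/R_C = (9.3 − 1.72)/5.6 = 1.35 mA.
Check: I_B = (5.5 − 1.72)/47 = 0.0804 mA, and β·I_B = 12.1 mA > I_C, confirming saturation.

saturation; I_C ≈ 1.4 mA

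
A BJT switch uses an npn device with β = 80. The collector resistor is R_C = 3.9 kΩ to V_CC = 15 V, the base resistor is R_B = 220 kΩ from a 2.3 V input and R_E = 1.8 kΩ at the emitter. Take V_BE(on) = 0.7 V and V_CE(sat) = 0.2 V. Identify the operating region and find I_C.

active; I_C ≈ 0.35 mA

Assume active. Base-emitter loop: I_B = (V_BB − V_BE)/(R_B + (β+1)R_E) = (2.3 − 0.7)/(220 + 81×1.8) = 0.00437 mA.
I_C = β·I_B = 80×0.00437 = 0.35 mA.
V_CE = V_CC − I_C·R_C − I_E·R_E = 15 − 0.35×3.9 − 0.354×1.8 = 13 V > V_CE(sat), so the active-region assumption holds.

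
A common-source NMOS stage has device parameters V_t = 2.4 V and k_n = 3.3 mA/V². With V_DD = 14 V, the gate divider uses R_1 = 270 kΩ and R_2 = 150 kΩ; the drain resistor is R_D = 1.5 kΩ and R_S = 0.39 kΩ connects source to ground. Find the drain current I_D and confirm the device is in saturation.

I_D ≈ 3.1 mA

V_G = V_DD·R_2/(R_1+R_2) = 14×150/420 = 5 V.
Assume saturation: I_D = (k_n/2)(V_GS − V_t)² with V_GS = V_G − I_D·R_S = 5 − 0.39·I_D.
Substituting gives 0.251·I_D² − 4.35·I_D + 11.2 = 0, with roots I_D = 3.13 or 14.2 mA.
The root I_D = 14.2 mA gives V_GS = -0.532 V ≤ V_t, so take I_D = 3.13 mA.
Then V_GS = 3.78 V and V_DS = V_DD − I_D(R_D+R_S) = 14 − 3.13×1.89 = 8.08 V.
Saturation requires V_DS ≥ V_GS − V_t = 1.38 V; 8.08 ≥ 1.38 ✓.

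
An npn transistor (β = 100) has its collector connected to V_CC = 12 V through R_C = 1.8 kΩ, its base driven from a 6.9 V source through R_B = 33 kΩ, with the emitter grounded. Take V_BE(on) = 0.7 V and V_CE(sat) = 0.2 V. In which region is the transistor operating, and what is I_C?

Assume active: I_B = (6.9 − 0.7)/33 = 0.188 mA, giving I_C = β·I_B = 18.8 mA.
But then V_CE = 12 − 18.8×1.8 = -21.8 V < V_CE(sat) = 0.2 V — impossible in the active region.
So the transistor is saturated. With V_CE = 0.2 V, I_C = (V_CC − 0.2)/R_C = 11.8/1.8 = 6.56 mA.
Check: β·I_B = 18.8 mA > I_C = 6.56 mA, confirming saturation.

saturation; I_C ≈ 6.6 mA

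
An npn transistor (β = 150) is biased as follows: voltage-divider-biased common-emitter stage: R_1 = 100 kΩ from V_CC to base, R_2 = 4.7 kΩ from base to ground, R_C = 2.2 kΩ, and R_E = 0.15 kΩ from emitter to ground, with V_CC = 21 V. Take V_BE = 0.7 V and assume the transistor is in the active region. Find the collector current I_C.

Thevenize the base divider: V_Th = V_CC·R_2/(R_1+R_2) = 21×4.7/105 = 0.943 V, R_Th = R_1‖R_2 = 4.49 kΩ.
Base-emitter loop: V_Th = I_B·R_Th + V_BE + (β+1)I_B·R_E, so I_B = (0.943 − 0.7) / (4.49 + 151×0.15) = 0.00894 mA.
I_C = β·I_B = 150×0.00894 = 1.34 mA, and I_E = (β+1)I_B = 1.35 mA.
V_CE = V_CC − I_C·R_C − I_E·R_E = 21 − 1.34×2.2 − 1.35×0.15 = 17.8 V.
V_CE = 17.8 V > 0.2 V confirms active-region operation.

I_C ≈ 1.3 mA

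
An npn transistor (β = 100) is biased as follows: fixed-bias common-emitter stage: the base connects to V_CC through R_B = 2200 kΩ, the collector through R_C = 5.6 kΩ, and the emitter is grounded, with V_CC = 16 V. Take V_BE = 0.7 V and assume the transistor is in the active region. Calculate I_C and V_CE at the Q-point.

I_C ≈ 0.7 mA, V_CE ≈ 12 V

Base loop: V_CC = I_B·R_B + V_BE, so I_B = (16 − 0.7)/2200 kΩ = 0.00695 mA.
In the active region I_C = β·I_B = 100 × 0.00695 = 0.695 mA.
Collector loop: V_CE = V_CC − I_C·R_C = 16 − 0.695×5.6 = 12.1 V.
Since V_CE = 12.1 V > V_CE(sat) ≈ 0.2 V, the transistor is in the active region as assumed.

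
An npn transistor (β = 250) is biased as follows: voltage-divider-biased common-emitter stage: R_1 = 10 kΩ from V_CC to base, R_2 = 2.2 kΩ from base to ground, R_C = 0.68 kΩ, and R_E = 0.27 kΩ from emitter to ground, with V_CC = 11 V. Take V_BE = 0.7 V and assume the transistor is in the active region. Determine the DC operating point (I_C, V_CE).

I_C ≈ 4.6 mA, V_CE ≈ 6.6 V

Thevenize the base divider: V_Th = V_CC·R_2/(R_1+R_2) = 11×2.2/12.2 = 1.98 V, R_Th = R_1‖R_2 = 1.8 kΩ.
Base-emitter loop: V_Th = I_B·R_Th + V_BE + (β+1)I_B·R_E, so I_B = (1.98 − 0.7) / (1.8 + 251×0.27) = 0.0184 mA.
I_C = β·I_B = 250×0.0184 = 4.61 mA, and I_E = (β+1)I_B = 4.63 mA.
V_CE = V_CC − I_C·R_C − I_E·R_E = 11 − 4.61×0.68 − 4.63×0.27 = 6.61 V.
V_CE = 6.61 V > 0.2 V confirms active-region operation.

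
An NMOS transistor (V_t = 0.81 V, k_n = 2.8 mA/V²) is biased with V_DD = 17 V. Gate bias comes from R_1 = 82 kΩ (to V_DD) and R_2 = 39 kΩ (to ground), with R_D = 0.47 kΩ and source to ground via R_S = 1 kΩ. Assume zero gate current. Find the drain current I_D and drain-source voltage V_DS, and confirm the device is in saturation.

V_G = V_DD·R_2/(R_1+R_2) = 17×39/121 = 5.48 V.
Assume saturation: I_D = (k_n/2)(V_GS − V_t)² with V_GS = V_G − I_D·R_S = 5.48 − 1·I_D.
Substituting gives 1.4·I_D² − 14.1·I_D + 30.5 = 0, with roots I_D = 3.17 or 6.89 mA.
The root I_D = 6.89 mA gives V_GS = -1.41 V ≤ V_t, so take I_D = 3.17 mA.
Then V_GS = 2.31 V and V_DS = V_DD − I_D(R_D+R_S) = 17 − 3.17×1.47 = 12.3 V.
Saturation requires V_DS ≥ V_GS − V_t = 1.5 V; 12.3 ≥ 1.5 ✓.

I_D ≈ 3.2 mA, V_DS ≈ 12 V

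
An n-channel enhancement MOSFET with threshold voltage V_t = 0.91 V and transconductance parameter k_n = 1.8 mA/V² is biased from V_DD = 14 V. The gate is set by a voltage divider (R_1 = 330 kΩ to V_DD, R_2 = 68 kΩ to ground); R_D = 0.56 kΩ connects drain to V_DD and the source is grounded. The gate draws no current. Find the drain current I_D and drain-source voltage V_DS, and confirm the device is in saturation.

I_D ≈ 2 mA, V_DS ≈ 13 V

V_G = V_DD·R_2/(R_1+R_2) = 14×68/398 = 2.39 V. With the source grounded, V_GS = V_G = 2.39 V.
Assume saturation: I_D = (k_n/2)(V_GS − V_t)² = (1.8/2)×(2.39 − 0.91)² = 0.9×1.48² = 1.98 mA.
V_DS = V_DD − I_D·R_D = 14 − 1.98×0.56 = 12.9 V.
Saturation requires V_DS ≥ V_GS − V_t = 1.48 V; 12.9 ≥ 1.48 ✓.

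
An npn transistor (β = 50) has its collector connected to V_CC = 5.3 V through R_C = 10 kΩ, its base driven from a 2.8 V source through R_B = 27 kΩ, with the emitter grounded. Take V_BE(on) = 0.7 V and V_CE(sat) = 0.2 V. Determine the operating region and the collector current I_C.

Assume active: I_B = (2.8 − 0.7)/27 = 0.0778 mA, giving I_C = β·I_B = 3.89 mA.
But then V_CE = 5.3 − 3.89×10 = -33.6 V < V_CE(sat) = 0.2 V — impossible in the active region.
So the transistor is saturated. With V_CE = 0.2 V, I_C = (V_CC − 0.2)/R_C = 5.1/10 = 0.51 mA.
Check: β·I_B = 3.89 mA > I_C = 0.51 mA, confirming saturation.

saturation; I_C ≈ 0.51 mA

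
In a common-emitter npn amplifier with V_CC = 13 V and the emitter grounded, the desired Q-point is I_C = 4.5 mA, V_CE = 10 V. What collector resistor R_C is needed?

Collector loop: V_CC = I_C·R_C + V_CE.
R_C = (V_CC − V_CE)/I_C = (13 − 10)/4.5 = 0.667 kΩ.

R_C ≈ 0.67 kΩ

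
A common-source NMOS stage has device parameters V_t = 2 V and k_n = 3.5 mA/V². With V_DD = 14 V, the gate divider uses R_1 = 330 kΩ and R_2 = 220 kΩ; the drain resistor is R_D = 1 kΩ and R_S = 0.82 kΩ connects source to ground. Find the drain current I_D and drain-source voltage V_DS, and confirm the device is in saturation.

I_D ≈ 2.8 mA, V_DS ≈ 8.8 V

V_G = V_DD·R_2/(R_1+R_2) = 14×220/550 = 5.6 V.
Assume saturation: I_D = (k_n/2)(V_GS − V_t)² with V_GS = V_G − I_D·R_S = 5.6 − 0.82·I_D.
Substituting gives 1.18·I_D² − 11.3·I_D + 22.7 = 0, with roots I_D = 2.84 or 6.79 mA.
The root I_D = 6.79 mA gives V_GS = 0.0298 V ≤ V_t, so take I_D = 2.84 mA.
Then V_GS = 3.27 V and V_DS = V_DD − I_D(R_D+R_S) = 14 − 2.84×1.82 = 8.84 V.
Saturation requires V_DS ≥ V_GS − V_t = 1.27 V; 8.84 ≥ 1.27 ✓.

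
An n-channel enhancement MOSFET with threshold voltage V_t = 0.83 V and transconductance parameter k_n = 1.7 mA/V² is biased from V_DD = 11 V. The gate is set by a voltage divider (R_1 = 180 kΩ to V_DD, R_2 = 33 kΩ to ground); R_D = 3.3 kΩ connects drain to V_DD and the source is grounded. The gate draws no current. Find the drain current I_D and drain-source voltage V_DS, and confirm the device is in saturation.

V_G = V_DD·R_2/(R_1+R_2) = 11×33/213 = 1.7 V. With the source grounded, V_GS = V_G = 1.7 V.
Assume saturation: I_D = (k_n/2)(V_GS − V_t)² = (1.7/2)×(1.7 − 0.83)² = 0.85×0.874² = 0.65 mA.
V_DS = V_DD − I_D·R_D = 11 − 0.65×3.3 = 8.86 V.
Saturation requires V_DS ≥ V_GS − V_t = 0.874 V; 8.86 ≥ 0.874 ✓.

I_D ≈ 0.65 mA, V_DS ≈ 8.9 V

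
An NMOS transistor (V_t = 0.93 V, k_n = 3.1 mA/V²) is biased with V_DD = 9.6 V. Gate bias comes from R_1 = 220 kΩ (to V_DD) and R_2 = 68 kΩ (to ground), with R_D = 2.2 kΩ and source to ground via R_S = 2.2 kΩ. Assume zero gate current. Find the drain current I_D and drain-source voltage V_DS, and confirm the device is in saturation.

I_D ≈ 0.38 mA, V_DS ≈ 7.9 V

V_G = V_DD·R_2/(R_1+R_2) = 9.6×68/288 = 2.27 V.
Assume saturation: I_D = (k_n/2)(V_GS − V_t)² with V_GS = V_G − I_D·R_S = 2.27 − 2.2·I_D.
Substituting gives 7.5·I_D² − 10.1·I_D + 2.77 = 0, with roots I_D = 0.382 or 0.967 mA.
The root I_D = 0.967 mA gives V_GS = 0.14 V ≤ V_t, so take I_D = 0.382 mA.
Then V_GS = 1.43 V and V_DS = V_DD − I_D(R_D+R_S) = 9.6 − 0.382×4.4 = 7.92 V.
Saturation requires V_DS ≥ V_GS − V_t = 0.496 V; 7.92 ≥ 0.496 ✓.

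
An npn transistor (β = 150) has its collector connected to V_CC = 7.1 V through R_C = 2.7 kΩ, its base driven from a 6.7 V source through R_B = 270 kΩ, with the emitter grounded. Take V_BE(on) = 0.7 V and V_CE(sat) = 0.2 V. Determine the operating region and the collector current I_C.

Assume active: I_B = (6.7 − 0.7)/270 = 0.0222 mA, giving I_C = β·I_B = 3.33 mA.
But then V_CE = 7.1 − 3.33×2.7 = -1.9 V < V_CE(sat) = 0.2 V — impossible in the active region.
So the transistor is saturated. With V_CE = 0.2 V, I_C = (V_CC − 0.2)/R_C = 6.9/2.7 = 2.56 mA.
Check: β·I_B = 3.33 mA > I_C = 2.56 mA, confirming saturation.

saturation; I_C ≈ 2.6 mA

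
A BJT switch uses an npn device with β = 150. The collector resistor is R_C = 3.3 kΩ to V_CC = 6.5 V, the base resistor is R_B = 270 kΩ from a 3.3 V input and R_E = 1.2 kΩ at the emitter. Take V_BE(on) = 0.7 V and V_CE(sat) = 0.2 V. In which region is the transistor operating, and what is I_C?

Assume active. Base-emitter loop: I_B = (V_BB − V_BE)/(R_B + (β+1)R_E) = (3.3 − 0.7)/(270 + 151×1.2) = 0.00576 mA.
I_C = β·I_B = 150×0.00576 = 0.864 mA.
V_CE = V_CC − I_C·R_C − I_E·R_E = 6.5 − 0.864×3.3 − 0.87×1.2 = 2.6 V > V_CE(sat), so the active-region assumption holds.

active; I_C ≈ 0.86 mA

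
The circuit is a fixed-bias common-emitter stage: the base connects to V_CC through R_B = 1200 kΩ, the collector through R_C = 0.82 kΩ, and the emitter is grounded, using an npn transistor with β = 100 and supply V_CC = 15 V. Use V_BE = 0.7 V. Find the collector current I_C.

Base loop: V_CC = I_B·R_B + V_BE, so I_B = (15 − 0.7)/1200 kΩ = 0.0119 mA.
In the active region I_C = β·I_B = 100 × 0.0119 = 1.19 mA.
Collector loop: V_CE = V_CC − I_C·R_C = 15 − 1.19×0.82 = 14 V.
Since V_CE = 14 V > V_CE(sat) ≈ 0.2 V, the transistor is in the active region as assumed.

I_C ≈ 1.2 mA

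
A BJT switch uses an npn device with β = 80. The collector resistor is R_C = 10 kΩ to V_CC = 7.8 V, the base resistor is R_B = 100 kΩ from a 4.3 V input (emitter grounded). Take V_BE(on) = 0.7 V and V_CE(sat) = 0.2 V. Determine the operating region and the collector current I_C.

Assume active: I_B = (4.3 − 0.7)/100 = 0.036 mA, giving I_C = β·I_B = 2.88 mA.
But then V_CE = 7.8 − 2.88×10 = -21 V < V_CE(sat) = 0.2 V — impossible in the active region.
So the transistor is saturated. With V_CE = 0.2 V, I_C = (V_CC − 0.2)/R_C = 7.6/10 = 0.76 mA.
Check: β·I_B = 2.88 mA > I_C = 0.76 mA, confirming saturation.

saturation; I_C ≈ 0.76 mA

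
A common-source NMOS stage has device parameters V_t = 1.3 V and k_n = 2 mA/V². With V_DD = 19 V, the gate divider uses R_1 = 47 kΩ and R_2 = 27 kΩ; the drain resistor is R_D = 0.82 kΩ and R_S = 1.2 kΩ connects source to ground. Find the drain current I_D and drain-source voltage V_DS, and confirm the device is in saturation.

V_G = V_DD·R_2/(R_1+R_2) = 19×27/74 = 6.93 V.
Assume saturation: I_D = (k_n/2)(V_GS − V_t)² with V_GS = V_G − I_D·R_S = 6.93 − 1.2·I_D.
Substituting gives 1.44·I_D² − 14.5·I_D + 31.7 = 0, with roots I_D = 3.2 or 6.88 mA.
The root I_D = 6.88 mA gives V_GS = -1.32 V ≤ V_t, so take I_D = 3.2 mA.
Then V_GS = 3.09 V and V_DS = V_DD − I_D(R_D+R_S) = 19 − 3.2×2.02 = 12.5 V.
Saturation requires V_DS ≥ V_GS − V_t = 1.79 V; 12.5 ≥ 1.79 ✓.

I_D ≈ 3.2 mA, V_DS ≈ 13 V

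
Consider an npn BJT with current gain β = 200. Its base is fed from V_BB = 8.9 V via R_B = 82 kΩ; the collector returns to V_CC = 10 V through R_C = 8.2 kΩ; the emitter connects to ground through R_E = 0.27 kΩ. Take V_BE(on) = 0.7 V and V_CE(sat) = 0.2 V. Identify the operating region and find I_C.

saturation; I_C ≈ 1.2 mA

Assume active: I_B = (8.9 − 0.7)/(82 + 201×0.27) = 0.0602 mA, I_C = β·I_B = 12 mA.
Then V_CE = 10 − 12×8.2 − 12.1×0.27 = -92 V < 0.2 V — the active assumption fails.
Re-solve with V_CE = 0.2 V. KCL at the emitter: V_E/R_E = (V_BB−0.7−V_E)/R_B + (V_CC−0.2−V_E)/R_C, giving V_E = 0.337 V.
I_C = (V_CC − 0.2 − V_E)/R_C = (9.8 − 0.337)/8.2 = 1.15 mA.
Check: I_B = (8.2 − 0.337)/82 = 0.0959 mA, and β·I_B = 19.2 mA > I_C, confirming saturation.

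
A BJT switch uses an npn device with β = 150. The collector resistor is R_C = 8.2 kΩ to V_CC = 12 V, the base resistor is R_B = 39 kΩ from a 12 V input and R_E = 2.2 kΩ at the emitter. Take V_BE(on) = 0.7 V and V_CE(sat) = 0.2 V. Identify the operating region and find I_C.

Assume active: I_B = (12 − 0.7)/(39 + 151×2.2) = 0.0304 mA, I_C = β·I_B = 4.57 mA.
Then V_CE = 12 − 4.57×8.2 − 4.6×2.2 = -35.6 V < 0.2 V — the active assumption fails.
Re-solve with V_CE = 0.2 V. KCL at the emitter: V_E/R_E = (V_BB−0.7−V_E)/R_B + (V_CC−0.2−V_E)/R_C, giving V_E = 2.87 V.
I_C = (V_CC − 0.2 − V_E)/R_C = (11.8 − 2.87)/8.2 = 1.09 mA.
Check: I_B = (11.3 − 2.87)/39 = 0.216 mA, and β·I_B = 32.4 mA > I_C, confirming saturation.

saturation; I_C ≈ 1.1 mA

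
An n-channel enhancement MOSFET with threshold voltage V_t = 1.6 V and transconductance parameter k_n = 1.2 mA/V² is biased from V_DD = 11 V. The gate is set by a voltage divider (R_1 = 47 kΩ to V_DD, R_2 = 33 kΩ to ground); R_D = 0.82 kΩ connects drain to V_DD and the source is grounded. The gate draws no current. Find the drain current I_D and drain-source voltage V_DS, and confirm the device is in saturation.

I_D ≈ 5.2 mA, V_DS ≈ 6.8 V

V_G = V_DD·R_2/(R_1+R_2) = 11×33/80 = 4.54 V. With the source grounded, V_GS = V_G = 4.54 V.
Assume saturation: I_D = (k_n/2)(V_GS − V_t)² = (1.2/2)×(4.54 − 1.6)² = 0.6×2.94² = 5.18 mA.
V_DS = V_DD − I_D·R_D = 11 − 5.18×0.82 = 6.75 V.
Saturation requires V_DS ≥ V_GS − V_t = 2.94 V; 6.75 ≥ 2.94 ✓.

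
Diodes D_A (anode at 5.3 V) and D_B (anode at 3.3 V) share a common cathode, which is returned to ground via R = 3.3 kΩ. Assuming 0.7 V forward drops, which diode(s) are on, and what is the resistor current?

Only D_A conducts; I_R ≈ 1.4 mA

Assume both conduct. Then node N would need to be at both 5.3−0.7 = 4.6 V and 3.3−0.7 = 2.6 V, which is impossible.
Assume only D_A conducts: V_N = 5.3 − 0.7 = 4.6 V, so I_R = 4.6/3.3 = 1.39 mA.
Check D_B: its anode-to-cathode voltage is 3.3 − 4.6 = -1.3 V < 0.7 V, so it is off. The assumption is consistent.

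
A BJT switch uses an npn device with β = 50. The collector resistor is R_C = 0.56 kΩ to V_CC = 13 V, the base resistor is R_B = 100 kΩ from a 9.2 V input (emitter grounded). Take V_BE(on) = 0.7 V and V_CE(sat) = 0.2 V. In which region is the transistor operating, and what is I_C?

active; I_C ≈ 4.2 mA

Assume active. Base-emitter loop: I_B = (V_BB − V_BE)/R_B = (9.2 − 0.7)/100 = 0.085 mA.
I_C = β·I_B = 50×0.085 = 4.25 mA.
V_CE = V_CC − I_C·R_C = 13 − 4.25×0.56 = 10.6 V > V_CE(sat), so the active-region assumption holds.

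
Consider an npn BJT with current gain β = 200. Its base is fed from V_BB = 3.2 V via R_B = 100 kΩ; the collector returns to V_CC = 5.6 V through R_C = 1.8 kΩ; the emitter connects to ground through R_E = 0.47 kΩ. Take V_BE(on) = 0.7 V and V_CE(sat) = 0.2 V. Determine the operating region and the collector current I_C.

saturation; I_C ≈ 2.4 mA

Assume active: I_B = (3.2 − 0.7)/(100 + 201×0.47) = 0.0129 mA, I_C = β·I_B = 2.57 mA.
Then V_CE = 5.6 − 2.57×1.8 − 2.58×0.47 = -0.242 V < 0.2 V — the active assumption fails.
Re-solve with V_CE = 0.2 V. KCL at the emitter: V_E/R_E = (V_BB−0.7−V_E)/R_B + (V_CC−0.2−V_E)/R_C, giving V_E = 1.12 V.
I_C = (V_CC − 0.2 − V_E)/R_C = (5.4 − 1.12)/1.8 = 2.38 mA.
Check: I_B = (2.5 − 1.12)/100 = 0.0138 mA, and β·I_B = 2.75 mA > I_C, confirming saturation.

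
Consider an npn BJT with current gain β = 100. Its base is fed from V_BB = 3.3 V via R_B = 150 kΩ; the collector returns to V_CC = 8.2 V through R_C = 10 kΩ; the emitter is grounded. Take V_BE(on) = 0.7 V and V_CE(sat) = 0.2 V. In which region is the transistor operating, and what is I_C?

Assume active: I_B = (3.3 − 0.7)/150 = 0.0173 mA, giving I_C = β·I_B = 1.73 mA.
But then V_CE = 8.2 − 1.73×10 = -9.13 V < V_CE(sat) = 0.2 V — impossible in the active region.
So the transistor is saturated. With V_CE = 0.2 V, I_C = (V_CC − 0.2)/R_C = 8/10 = 0.8 mA.
Check: β·I_B = 1.73 mA > I_C = 0.8 mA, confirming saturation.

saturation; I_C ≈ 0.8 mA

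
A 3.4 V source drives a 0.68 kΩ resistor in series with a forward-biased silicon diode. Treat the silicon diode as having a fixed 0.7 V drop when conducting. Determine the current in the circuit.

I ≈ 4 mA

KVL around the loop: 3.4 = V_D + I·R = 0.7 + I × 0.68 kΩ.
So I = (3.4 − 0.7) / 0.68 kΩ = 2.7 / 0.68 = 3.97 mA.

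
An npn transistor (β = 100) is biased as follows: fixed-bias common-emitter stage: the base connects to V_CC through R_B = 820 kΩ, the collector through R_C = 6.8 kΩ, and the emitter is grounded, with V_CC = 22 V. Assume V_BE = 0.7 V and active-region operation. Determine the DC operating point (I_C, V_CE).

Base loop: V_CC = I_B·R_B + V_BE, so I_B = (22 − 0.7)/820 kΩ = 0.026 mA.
In the active region I_C = β·I_B = 100 × 0.026 = 2.6 mA.
Collector loop: V_CE = V_CC − I_C·R_C = 22 − 2.6×6.8 = 4.34 V.
Since V_CE = 4.34 V > V_CE(sat) ≈ 0.2 V, the transistor is in the active region as assumed.

I_C ≈ 2.6 mA, V_CE ≈ 4.3 V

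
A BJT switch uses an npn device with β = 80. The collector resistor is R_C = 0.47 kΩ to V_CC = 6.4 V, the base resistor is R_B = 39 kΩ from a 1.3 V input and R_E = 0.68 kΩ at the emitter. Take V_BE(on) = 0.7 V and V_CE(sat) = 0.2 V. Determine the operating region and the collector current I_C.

Assume active. Base-emitter loop: I_B = (V_BB − V_BE)/(R_B + (β+1)R_E) = (1.3 − 0.7)/(39 + 81×0.68) = 0.00638 mA.
I_C = β·I_B = 80×0.00638 = 0.51 mA.
V_CE = V_CC − I_C·R_C − I_E·R_E = 6.4 − 0.51×0.47 − 0.517×0.68 = 5.81 V > V_CE(sat), so the active-region assumption holds.

active; I_C ≈ 0.51 mA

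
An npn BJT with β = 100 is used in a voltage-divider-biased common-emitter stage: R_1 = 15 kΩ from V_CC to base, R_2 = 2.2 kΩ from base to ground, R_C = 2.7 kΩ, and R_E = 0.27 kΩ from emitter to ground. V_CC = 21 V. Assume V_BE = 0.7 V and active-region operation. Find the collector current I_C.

I_C ≈ 6.8 mA

Thevenize the base divider: V_Th = V_CC·R_2/(R_1+R_2) = 21×2.2/17.2 = 2.69 V, R_Th = R_1‖R_2 = 1.92 kΩ.
Base-emitter loop: V_Th = I_B·R_Th + V_BE + (β+1)I_B·R_E, so I_B = (2.69 − 0.7) / (1.92 + 101×0.27) = 0.068 mA.
I_C = β·I_B = 100×0.068 = 6.8 mA, and I_E = (β+1)I_B = 6.87 mA.
V_CE = V_CC − I_C·R_C − I_E·R_E = 21 − 6.8×2.7 − 6.87×0.27 = 0.773 V.
V_CE = 0.773 V > 0.2 V confirms active-region operation.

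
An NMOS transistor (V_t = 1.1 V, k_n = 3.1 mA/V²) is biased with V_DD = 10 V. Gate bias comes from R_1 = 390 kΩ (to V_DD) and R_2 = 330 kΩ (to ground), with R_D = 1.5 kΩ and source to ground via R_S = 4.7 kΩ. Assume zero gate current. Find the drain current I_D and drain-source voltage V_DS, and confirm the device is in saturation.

I_D ≈ 0.61 mA, V_DS ≈ 6.2 V

V_G = V_DD·R_2/(R_1+R_2) = 10×330/720 = 4.58 V.
Assume saturation: I_D = (k_n/2)(V_GS − V_t)² with V_GS = V_G − I_D·R_S = 4.58 − 4.7·I_D.
Substituting gives 34.2·I_D² − 51.8·I_D + 18.8 = 0, with roots I_D = 0.608 or 0.904 mA.
The root I_D = 0.904 mA gives V_GS = 0.336 V ≤ V_t, so take I_D = 0.608 mA.
Then V_GS = 1.73 V and V_DS = V_DD − I_D(R_D+R_S) = 10 − 0.608×6.2 = 6.23 V.
Saturation requires V_DS ≥ V_GS − V_t = 0.626 V; 6.23 ≥ 0.626 ✓.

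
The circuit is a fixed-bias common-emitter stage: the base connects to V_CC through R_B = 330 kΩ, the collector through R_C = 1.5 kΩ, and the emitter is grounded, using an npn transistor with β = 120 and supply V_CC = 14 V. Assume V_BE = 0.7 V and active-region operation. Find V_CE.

V_CE ≈ 6.7 V

Base loop: V_CC = I_B·R_B + V_BE, so I_B = (14 − 0.7)/330 kΩ = 0.0403 mA.
In the active region I_C = β·I_B = 120 × 0.0403 = 4.84 mA.
Collector loop: V_CE = V_CC − I_C·R_C = 14 − 4.84×1.5 = 6.75 V.
Since V_CE = 6.75 V > V_CE(sat) ≈ 0.2 V, the transistor is in the active region as assumed.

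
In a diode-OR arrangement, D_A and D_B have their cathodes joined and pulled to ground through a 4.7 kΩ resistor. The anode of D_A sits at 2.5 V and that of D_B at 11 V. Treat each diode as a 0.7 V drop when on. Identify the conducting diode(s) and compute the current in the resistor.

Only D_B conducts; I_R ≈ 2.2 mA

Assume both conduct. Then node N would need to be at both 2.5−0.7 = 1.8 V and 11−0.7 = 10.3 V, which is impossible.
Assume only D_B conducts: V_N = 11 − 0.7 = 10.3 V, so I_R = 10.3/4.7 = 2.19 mA.
Check D_A: its anode-to-cathode voltage is 2.5 − 10.3 = -7.8 V < 0.7 V, so it is off. The assumption is consistent.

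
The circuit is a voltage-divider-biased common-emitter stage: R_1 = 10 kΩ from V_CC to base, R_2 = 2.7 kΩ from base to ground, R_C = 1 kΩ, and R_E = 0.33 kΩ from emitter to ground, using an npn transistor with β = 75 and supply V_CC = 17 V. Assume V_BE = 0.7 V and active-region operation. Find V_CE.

Thevenize the base divider: V_Th = V_CC·R_2/(R_1+R_2) = 17×2.7/12.7 = 3.61 V, R_Th = R_1‖R_2 = 2.13 kΩ.
Base-emitter loop: V_Th = I_B·R_Th + V_BE + (β+1)I_B·R_E, so I_B = (3.61 − 0.7) / (2.13 + 76×0.33) = 0.107 mA.
I_C = β·I_B = 75×0.107 = 8.03 mA, and I_E = (β+1)I_B = 8.14 mA.
V_CE = V_CC − I_C·R_C − I_E·R_E = 17 − 8.03×1 − 8.14×0.33 = 6.28 V.
V_CE = 6.28 V > 0.2 V confirms active-region operation.

V_CE ≈ 6.3 V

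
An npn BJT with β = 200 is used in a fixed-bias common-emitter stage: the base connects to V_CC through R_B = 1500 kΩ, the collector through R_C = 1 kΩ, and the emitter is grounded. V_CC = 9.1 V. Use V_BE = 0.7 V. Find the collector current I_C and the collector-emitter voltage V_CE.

I_C ≈ 1.1 mA, V_CE ≈ 8 V

Base loop: V_CC = I_B·R_B + V_BE, so I_B = (9.1 − 0.7)/1500 kΩ = 0.0056 mA.
In the active region I_C = β·I_B = 200 × 0.0056 = 1.12 mA.
Collector loop: V_CE = V_CC − I_C·R_C = 9.1 − 1.12×1 = 7.98 V.
Since V_CE = 7.98 V > V_CE(sat) ≈ 0.2 V, the transistor is in the active region as assumed.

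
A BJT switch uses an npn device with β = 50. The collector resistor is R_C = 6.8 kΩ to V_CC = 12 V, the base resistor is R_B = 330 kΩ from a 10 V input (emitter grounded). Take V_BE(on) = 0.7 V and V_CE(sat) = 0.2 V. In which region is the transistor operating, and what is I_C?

active; I_C ≈ 1.4 mA

Assume active. Base-emitter loop: I_B = (V_BB − V_BE)/R_B = (10 − 0.7)/330 = 0.0282 mA.
I_C = β·I_B = 50×0.0282 = 1.41 mA.
V_CE = V_CC − I_C·R_C = 12 − 1.41×6.8 = 2.42 V > V_CE(sat), so the active-region assumption holds.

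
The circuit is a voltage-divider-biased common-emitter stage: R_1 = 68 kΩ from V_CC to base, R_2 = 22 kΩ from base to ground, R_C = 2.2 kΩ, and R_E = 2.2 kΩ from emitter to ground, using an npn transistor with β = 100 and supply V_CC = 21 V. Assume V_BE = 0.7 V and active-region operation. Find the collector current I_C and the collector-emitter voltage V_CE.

I_C ≈ 1.9 mA, V_CE ≈ 13 V

Thevenize the base divider: V_Th = V_CC·R_2/(R_1+R_2) = 21×22/90 = 5.13 V, R_Th = R_1‖R_2 = 16.6 kΩ.
Base-emitter loop: V_Th = I_B·R_Th + V_BE + (β+1)I_B·R_E, so I_B = (5.13 − 0.7) / (16.6 + 101×2.2) = 0.0186 mA.
I_C = β·I_B = 100×0.0186 = 1.86 mA, and I_E = (β+1)I_B = 1.87 mA.
V_CE = V_CC − I_C·R_C − I_E·R_E = 21 − 1.86×2.2 − 1.87×2.2 = 12.8 V.
V_CE = 12.8 V > 0.2 V confirms active-region operation.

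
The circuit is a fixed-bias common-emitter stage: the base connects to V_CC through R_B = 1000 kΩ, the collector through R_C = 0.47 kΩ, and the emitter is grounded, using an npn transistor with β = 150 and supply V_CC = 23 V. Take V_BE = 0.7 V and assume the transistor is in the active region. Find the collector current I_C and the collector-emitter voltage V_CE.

I_C ≈ 3.3 mA, V_CE ≈ 21 V

Base loop: V_CC = I_B·R_B + V_BE, so I_B = (23 − 0.7)/1000 kΩ = 0.0223 mA.
In the active region I_C = β·I_B = 150 × 0.0223 = 3.35 mA.
Collector loop: V_CE = V_CC − I_C·R_C = 23 − 3.35×0.47 = 21.4 V.
Since V_CE = 21.4 V > V_CE(sat) ≈ 0.2 V, the transistor is in the active region as assumed.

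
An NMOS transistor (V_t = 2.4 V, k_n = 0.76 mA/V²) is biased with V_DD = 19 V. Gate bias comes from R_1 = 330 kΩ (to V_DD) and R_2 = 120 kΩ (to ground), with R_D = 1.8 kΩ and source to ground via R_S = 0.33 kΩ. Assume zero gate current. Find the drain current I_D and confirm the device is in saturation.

V_G = V_DD·R_2/(R_1+R_2) = 19×120/450 = 5.07 V.
Assume saturation: I_D = (k_n/2)(V_GS − V_t)² with V_GS = V_G − I_D·R_S = 5.07 − 0.33·I_D.
Substituting gives 0.0414·I_D² − 1.67·I_D + 2.7 = 0, with roots I_D = 1.69 or 38.6 mA.
The root I_D = 38.6 mA gives V_GS = -7.68 V ≤ V_t, so take I_D = 1.69 mA.
Then V_GS = 4.51 V and V_DS = V_DD − I_D(R_D+R_S) = 19 − 1.69×2.13 = 15.4 V.
Saturation requires V_DS ≥ V_GS − V_t = 2.11 V; 15.4 ≥ 2.11 ✓.

I_D ≈ 1.7 mA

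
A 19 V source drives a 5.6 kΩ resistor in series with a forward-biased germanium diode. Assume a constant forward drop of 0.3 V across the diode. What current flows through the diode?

I ≈ 3.3 mA

KVL around the loop: 19 = V_D + I·R = 0.3 + I × 5.6 kΩ.
So I = (19 − 0.3) / 5.6 kΩ = 18.7 / 5.6 = 3.34 mA.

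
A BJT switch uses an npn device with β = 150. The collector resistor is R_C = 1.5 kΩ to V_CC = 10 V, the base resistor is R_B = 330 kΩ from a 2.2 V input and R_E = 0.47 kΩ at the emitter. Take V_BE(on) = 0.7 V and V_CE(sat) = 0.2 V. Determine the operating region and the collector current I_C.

Assume active. Base-emitter loop: I_B = (V_BB − V_BE)/(R_B + (β+1)R_E) = (2.2 − 0.7)/(330 + 151×0.47) = 0.00374 mA.
I_C = β·I_B = 150×0.00374 = 0.561 mA.
V_CE = V_CC − I_C·R_C − I_E·R_E = 10 − 0.561×1.5 − 0.565×0.47 = 8.89 V > V_CE(sat), so the active-region assumption holds.

active; I_C ≈ 0.56 mA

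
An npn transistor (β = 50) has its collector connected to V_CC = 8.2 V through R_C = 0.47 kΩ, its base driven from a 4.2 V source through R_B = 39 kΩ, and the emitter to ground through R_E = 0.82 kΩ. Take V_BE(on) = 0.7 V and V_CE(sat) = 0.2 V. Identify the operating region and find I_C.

active; I_C ≈ 2.2 mA

Assume active. Base-emitter loop: I_B = (V_BB − V_BE)/(R_B + (β+1)R_E) = (4.2 − 0.7)/(39 + 51×0.82) = 0.0433 mA.
I_C = β·I_B = 50×0.0433 = 2.17 mA.
V_CE = V_CC − I_C·R_C − I_E·R_E = 8.2 − 2.17×0.47 − 2.21×0.82 = 5.37 V > V_CE(sat), so the active-region assumption holds.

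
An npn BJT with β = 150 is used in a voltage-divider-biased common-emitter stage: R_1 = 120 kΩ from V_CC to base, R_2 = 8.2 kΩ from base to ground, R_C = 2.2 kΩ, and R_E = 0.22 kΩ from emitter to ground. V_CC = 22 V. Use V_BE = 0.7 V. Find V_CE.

Thevenize the base divider: V_Th = V_CC·R_2/(R_1+R_2) = 22×8.2/128 = 1.41 V, R_Th = R_1‖R_2 = 7.68 kΩ.
Base-emitter loop: V_Th = I_B·R_Th + V_BE + (β+1)I_B·R_E, so I_B = (1.41 − 0.7) / (7.68 + 151×0.22) = 0.0173 mA.
I_C = β·I_B = 150×0.0173 = 2.59 mA, and I_E = (β+1)I_B = 2.61 mA.
V_CE = V_CC − I_C·R_C − I_E·R_E = 22 − 2.59×2.2 − 2.61×0.22 = 15.7 V.
V_CE = 15.7 V > 0.2 V confirms active-region operation.

V_CE ≈ 16 V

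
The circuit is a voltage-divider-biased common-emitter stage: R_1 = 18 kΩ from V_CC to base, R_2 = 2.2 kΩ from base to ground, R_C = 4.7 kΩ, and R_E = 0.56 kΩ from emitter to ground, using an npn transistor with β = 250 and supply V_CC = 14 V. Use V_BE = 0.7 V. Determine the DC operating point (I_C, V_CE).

Thevenize the base divider: V_Th = V_CC·R_2/(R_1+R_2) = 14×2.2/20.2 = 1.52 V, R_Th = R_1‖R_2 = 1.96 kΩ.
Base-emitter loop: V_Th = I_B·R_Th + V_BE + (β+1)I_B·R_E, so I_B = (1.52 − 0.7) / (1.96 + 251×0.56) = 0.00579 mA.
I_C = β·I_B = 250×0.00579 = 1.45 mA, and I_E = (β+1)I_B = 1.45 mA.
V_CE = V_CC − I_C·R_C − I_E·R_E = 14 − 1.45×4.7 − 1.45×0.56 = 6.39 V.
V_CE = 6.39 V > 0.2 V confirms active-region operation.

I_C ≈ 1.4 mA, V_CE ≈ 6.4 V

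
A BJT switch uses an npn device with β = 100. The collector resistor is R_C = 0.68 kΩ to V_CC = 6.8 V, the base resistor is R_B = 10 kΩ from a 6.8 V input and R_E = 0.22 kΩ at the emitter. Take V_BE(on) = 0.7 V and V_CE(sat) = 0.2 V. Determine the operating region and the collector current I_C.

Assume active: I_B = (6.8 − 0.7)/(10 + 101×0.22) = 0.189 mA, I_C = β·I_B = 18.9 mA.
Then V_CE = 6.8 − 18.9×0.68 − 19.1×0.22 = -10.3 V < 0.2 V — the active assumption fails.
Re-solve with V_CE = 0.2 V. KCL at the emitter: V_E/R_E = (V_BB−0.7−V_E)/R_B + (V_CC−0.2−V_E)/R_C, giving V_E = 1.69 V.
I_C = (V_CC − 0.2 − V_E)/R_C = (6.6 − 1.69)/0.68 = 7.23 mA.
Check: I_B = (6.1 − 1.69)/10 = 0.441 mA, and β·I_B = 44.1 mA > I_C, confirming saturation.

saturation; I_C ≈ 7.2 mA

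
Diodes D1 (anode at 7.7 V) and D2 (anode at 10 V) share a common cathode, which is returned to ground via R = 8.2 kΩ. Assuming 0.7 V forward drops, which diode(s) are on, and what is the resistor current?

Assume both conduct. Then node N would need to be at both 7.7−0.7 = 7 V and 10−0.7 = 9.3 V, which is impossible.
Assume only D2 conducts: V_N = 10 − 0.7 = 9.3 V, so I_R = 9.3/8.2 = 1.13 mA.
Check D1: its anode-to-cathode voltage is 7.7 − 9.3 = -1.6 V < 0.7 V, so it is off. The assumption is consistent.

Only D2 conducts; I_R ≈ 1.1 mA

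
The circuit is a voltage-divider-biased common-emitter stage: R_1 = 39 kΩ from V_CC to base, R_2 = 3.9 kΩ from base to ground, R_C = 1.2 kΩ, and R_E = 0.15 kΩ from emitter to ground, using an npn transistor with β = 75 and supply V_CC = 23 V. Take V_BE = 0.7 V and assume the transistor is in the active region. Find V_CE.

V_CE ≈ 14 V

Thevenize the base divider: V_Th = V_CC·R_2/(R_1+R_2) = 23×3.9/42.9 = 2.09 V, R_Th = R_1‖R_2 = 3.55 kΩ.
Base-emitter loop: V_Th = I_B·R_Th + V_BE + (β+1)I_B·R_E, so I_B = (2.09 − 0.7) / (3.55 + 76×0.15) = 0.0931 mA.
I_C = β·I_B = 75×0.0931 = 6.98 mA, and I_E = (β+1)I_B = 7.07 mA.
V_CE = V_CC − I_C·R_C − I_E·R_E = 23 − 6.98×1.2 − 7.07×0.15 = 13.6 V.
V_CE = 13.6 V > 0.2 V confirms active-region operation.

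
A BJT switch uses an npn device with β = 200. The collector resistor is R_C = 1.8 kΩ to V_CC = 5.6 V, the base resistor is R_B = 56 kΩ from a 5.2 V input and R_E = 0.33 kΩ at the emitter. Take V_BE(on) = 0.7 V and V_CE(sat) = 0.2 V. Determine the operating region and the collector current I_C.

Assume active: I_B = (5.2 − 0.7)/(56 + 201×0.33) = 0.0368 mA, I_C = β·I_B = 7.36 mA.
Then V_CE = 5.6 − 7.36×1.8 − 7.39×0.33 = -10.1 V < 0.2 V — the active assumption fails.
Re-solve with V_CE = 0.2 V. KCL at the emitter: V_E/R_E = (V_BB−0.7−V_E)/R_B + (V_CC−0.2−V_E)/R_C, giving V_E = 0.855 V.
I_C = (V_CC − 0.2 − V_E)/R_C = (5.4 − 0.855)/1.8 = 2.53 mA.
Check: I_B = (4.5 − 0.855)/56 = 0.0651 mA, and β·I_B = 13 mA > I_C, confirming saturation.

saturation; I_C ≈ 2.5 mA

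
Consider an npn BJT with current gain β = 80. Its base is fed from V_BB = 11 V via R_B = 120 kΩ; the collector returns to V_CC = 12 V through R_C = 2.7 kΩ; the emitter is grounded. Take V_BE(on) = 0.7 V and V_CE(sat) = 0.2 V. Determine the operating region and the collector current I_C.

Assume active: I_B = (11 − 0.7)/120 = 0.0858 mA, giving I_C = β·I_B = 6.87 mA.
But then V_CE = 12 − 6.87×2.7 = -6.54 V < V_CE(sat) = 0.2 V — impossible in the active region.
So the transistor is saturated. With V_CE = 0.2 V, I_C = (V_CC − 0.2)/R_C = 11.8/2.7 = 4.37 mA.
Check: β·I_B = 6.87 mA > I_C = 4.37 mA, confirming saturation.

saturation; I_C ≈ 4.4 mA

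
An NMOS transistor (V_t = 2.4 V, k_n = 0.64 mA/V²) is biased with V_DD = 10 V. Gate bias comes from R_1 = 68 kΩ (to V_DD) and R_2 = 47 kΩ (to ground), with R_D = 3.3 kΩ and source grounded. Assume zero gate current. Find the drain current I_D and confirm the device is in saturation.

V_G = V_DD·R_2/(R_1+R_2) = 10×47/115 = 4.09 V. With the source grounded, V_GS = V_G = 4.09 V.
Assume saturation: I_D = (k_n/2)(V_GS − V_t)² = (0.64/2)×(4.09 − 2.4)² = 0.32×1.69² = 0.911 mA.
V_DS = V_DD − I_D·R_D = 10 − 0.911×3.3 = 6.99 V.
Saturation requires V_DS ≥ V_GS − V_t = 1.69 V; 6.99 ≥ 1.69 ✓.

I_D ≈ 0.91 mA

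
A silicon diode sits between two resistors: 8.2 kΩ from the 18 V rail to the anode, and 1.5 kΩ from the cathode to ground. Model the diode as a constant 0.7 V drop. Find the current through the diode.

I ≈ 1.8 mA

The two resistors are in series with the diode, so KVL gives 18 = I·8.2 + 0.7 + I·1.5.
I = (18 − 0.7) / (8.2 + 1.5) kΩ = 17.3 / 9.7 = 1.78 mA.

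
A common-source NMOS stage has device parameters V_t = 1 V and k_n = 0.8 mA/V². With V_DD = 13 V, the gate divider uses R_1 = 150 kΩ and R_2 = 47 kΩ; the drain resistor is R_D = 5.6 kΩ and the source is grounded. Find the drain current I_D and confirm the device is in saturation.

I_D ≈ 1.8 mA

V_G = V_DD·R_2/(R_1+R_2) = 13×47/197 = 3.1 V. With the source grounded, V_GS = V_G = 3.1 V.
Assume saturation: I_D = (k_n/2)(V_GS − V_t)² = (0.8/2)×(3.1 − 1)² = 0.4×2.1² = 1.77 mA.
V_DS = V_DD − I_D·R_D = 13 − 1.77×5.6 = 3.11 V.
Saturation requires V_DS ≥ V_GS − V_t = 2.1 V; 3.11 ≥ 2.1 ✓.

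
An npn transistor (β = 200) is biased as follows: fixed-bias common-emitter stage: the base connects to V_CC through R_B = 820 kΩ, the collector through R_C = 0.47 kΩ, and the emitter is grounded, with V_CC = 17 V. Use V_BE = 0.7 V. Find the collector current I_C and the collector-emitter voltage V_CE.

Base loop: V_CC = I_B·R_B + V_BE, so I_B = (17 − 0.7)/820 kΩ = 0.0199 mA.
In the active region I_C = β·I_B = 200 × 0.0199 = 3.98 mA.
Collector loop: V_CE = V_CC − I_C·R_C = 17 − 3.98×0.47 = 15.1 V.
Since V_CE = 15.1 V > V_CE(sat) ≈ 0.2 V, the transistor is in the active region as assumed.

I_C ≈ 4 mA, V_CE ≈ 15 V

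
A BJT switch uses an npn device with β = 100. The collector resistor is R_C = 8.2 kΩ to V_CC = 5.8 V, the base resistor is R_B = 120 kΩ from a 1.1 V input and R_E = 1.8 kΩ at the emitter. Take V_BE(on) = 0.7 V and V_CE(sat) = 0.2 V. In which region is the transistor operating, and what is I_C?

Assume active. Base-emitter loop: I_B = (V_BB − V_BE)/(R_B + (β+1)R_E) = (1.1 − 0.7)/(120 + 101×1.8) = 0.00133 mA.
I_C = β·I_B = 100×0.00133 = 0.133 mA.
V_CE = V_CC − I_C·R_C − I_E·R_E = 5.8 − 0.133×8.2 − 0.134×1.8 = 4.47 V > V_CE(sat), so the active-region assumption holds.

active; I_C ≈ 0.13 mA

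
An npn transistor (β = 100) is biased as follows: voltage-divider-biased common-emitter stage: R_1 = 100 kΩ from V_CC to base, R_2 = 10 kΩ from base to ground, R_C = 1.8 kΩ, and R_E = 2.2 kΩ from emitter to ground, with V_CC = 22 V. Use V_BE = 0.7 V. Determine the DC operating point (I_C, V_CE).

I_C ≈ 0.56 mA, V_CE ≈ 20 V

Thevenize the base divider: V_Th = V_CC·R_2/(R_1+R_2) = 22×10/110 = 2 V, R_Th = R_1‖R_2 = 9.09 kΩ.
Base-emitter loop: V_Th = I_B·R_Th + V_BE + (β+1)I_B·R_E, so I_B = (2 − 0.7) / (9.09 + 101×2.2) = 0.00562 mA.
I_C = β·I_B = 100×0.00562 = 0.562 mA, and I_E = (β+1)I_B = 0.568 mA.
V_CE = V_CC − I_C·R_C − I_E·R_E = 22 − 0.562×1.8 − 0.568×2.2 = 19.7 V.
V_CE = 19.7 V > 0.2 V confirms active-region operation.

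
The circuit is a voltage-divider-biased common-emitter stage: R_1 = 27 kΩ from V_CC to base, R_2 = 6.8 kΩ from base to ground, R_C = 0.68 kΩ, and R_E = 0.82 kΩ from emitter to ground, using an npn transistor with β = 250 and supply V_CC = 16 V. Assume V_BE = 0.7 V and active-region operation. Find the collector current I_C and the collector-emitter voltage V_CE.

Thevenize the base divider: V_Th = V_CC·R_2/(R_1+R_2) = 16×6.8/33.8 = 3.22 V, R_Th = R_1‖R_2 = 5.43 kΩ.
Base-emitter loop: V_Th = I_B·R_Th + V_BE + (β+1)I_B·R_E, so I_B = (3.22 − 0.7) / (5.43 + 251×0.82) = 0.0119 mA.
I_C = β·I_B = 250×0.0119 = 2.98 mA, and I_E = (β+1)I_B = 2.99 mA.
V_CE = V_CC − I_C·R_C − I_E·R_E = 16 − 2.98×0.68 − 2.99×0.82 = 11.5 V.
V_CE = 11.5 V > 0.2 V confirms active-region operation.

I_C ≈ 3 mA, V_CE ≈ 12 V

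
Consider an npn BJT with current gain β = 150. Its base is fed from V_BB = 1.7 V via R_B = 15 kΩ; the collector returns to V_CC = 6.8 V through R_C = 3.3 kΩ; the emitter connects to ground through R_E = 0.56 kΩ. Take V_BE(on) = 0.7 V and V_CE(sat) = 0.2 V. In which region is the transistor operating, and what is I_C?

Assume active. Base-emitter loop: I_B = (V_BB − V_BE)/(R_B + (β+1)R_E) = (1.7 − 0.7)/(15 + 151×0.56) = 0.01 mA.
I_C = β·I_B = 150×0.01 = 1.51 mA.
V_CE = V_CC − I_C·R_C − I_E·R_E = 6.8 − 1.51×3.3 − 1.52×0.56 = 0.979 V > V_CE(sat), so the active-region assumption holds.

active; I_C ≈ 1.5 mA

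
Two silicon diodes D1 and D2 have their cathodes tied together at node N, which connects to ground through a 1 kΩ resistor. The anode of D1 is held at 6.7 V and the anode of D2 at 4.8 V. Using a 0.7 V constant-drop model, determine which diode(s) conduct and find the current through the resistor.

Only D1 conducts; I_R ≈ 6 mA

Assume both conduct. Then node N would need to be at both 6.7−0.7 = 6 V and 4.8−0.7 = 4.1 V, which is impossible.
Assume only D1 conducts: V_N = 6.7 − 0.7 = 6 V, so I_R = 6/1 = 6 mA.
Check D2: its anode-to-cathode voltage is 4.8 − 6 = -1.2 V < 0.7 V, so it is off. The assumption is consistent.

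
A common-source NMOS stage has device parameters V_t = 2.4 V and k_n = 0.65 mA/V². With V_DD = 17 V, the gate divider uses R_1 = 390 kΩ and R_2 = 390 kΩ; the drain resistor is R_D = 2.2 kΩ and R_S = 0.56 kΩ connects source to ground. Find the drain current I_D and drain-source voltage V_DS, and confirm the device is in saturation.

I_D ≈ 4.4 mA, V_DS ≈ 5 V

V_G = V_DD·R_2/(R_1+R_2) = 17×390/780 = 8.5 V.
Assume saturation: I_D = (k_n/2)(V_GS − V_t)² with V_GS = V_G − I_D·R_S = 8.5 − 0.56·I_D.
Substituting gives 0.102·I_D² − 3.22·I_D + 12.1 = 0, with roots I_D = 4.36 or 27.2 mA.
The root I_D = 27.2 mA gives V_GS = -6.76 V ≤ V_t, so take I_D = 4.36 mA.
Then V_GS = 6.06 V and V_DS = V_DD − I_D(R_D+R_S) = 17 − 4.36×2.76 = 4.98 V.
Saturation requires V_DS ≥ V_GS − V_t = 3.66 V; 4.98 ≥ 3.66 ✓.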